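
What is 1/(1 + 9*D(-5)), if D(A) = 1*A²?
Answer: 1/226 ≈ 0.0044248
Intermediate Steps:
D(A) = A²
1/(1 + 9*D(-5)) = 1/(1 + 9*(-5)²) = 1/(1 + 9*25) = 1/(1 + 225) = 1/226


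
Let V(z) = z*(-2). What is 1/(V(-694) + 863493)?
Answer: 1/864881 ≈ 1.1562e-6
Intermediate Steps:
V(z) = -2*z
1/(V(-694) + 863493) = 1/(-2*(-694) + 863493) = 1/(1388 + 863493) = 1/864881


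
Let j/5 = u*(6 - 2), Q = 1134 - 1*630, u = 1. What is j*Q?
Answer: 10080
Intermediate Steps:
Q = 504 (Q = 1134 - 630 = 504)
j = 20 (j = 5*(1*(6 - 2)) = 5*(1*4) = 5*4 = 20)
j*Q = 20*504 = 10080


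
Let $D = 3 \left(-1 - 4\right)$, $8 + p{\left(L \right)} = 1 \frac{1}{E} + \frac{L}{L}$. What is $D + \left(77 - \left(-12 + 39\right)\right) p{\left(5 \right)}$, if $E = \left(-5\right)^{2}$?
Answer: $-363$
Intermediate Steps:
$E = 25$
$p{\left(L \right)} = - \frac{174}{25}$ ($p{\left(L \right)} = -8 + \left(1 \cdot \frac{1}{25} + \frac{L}{L}\right) = -8 + \left(1 \cdot \frac{1}{25} + 1\right) = -8 + \left(\frac{1}{25} + 1\right) = -8 + \frac{26}{25} = - \frac{174}{25}$)
$D = -15$ ($D = 3 \left(-5\right) = -15$)
$D + \left(77 - \left(-12 + 39\right)\right) p{\left(5 \right)} = -15 + \left(77 - \left(-12 + 39\right)\right) \left(- \frac{174}{25}\right) = -15 + \left(77 - 27\right) \left(- \frac{174}{25}\right) = -15 + 50 \left(- \frac{174}{25}\right) = -15 - 348 = -363$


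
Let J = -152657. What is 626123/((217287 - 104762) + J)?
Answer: -626123/40132 ≈ -15.602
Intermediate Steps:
626123/((217287 - 104762) + J) = 626123/((217287 - 104762) - 152657) = 626123/(112525 - 152657) = 626123/(-40132) = 626123*(-1/40132) = -626123/40132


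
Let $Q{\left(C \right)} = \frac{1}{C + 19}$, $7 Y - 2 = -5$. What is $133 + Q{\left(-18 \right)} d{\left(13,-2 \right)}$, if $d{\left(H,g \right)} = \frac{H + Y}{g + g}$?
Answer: $\frac{909}{7} \approx 129.86$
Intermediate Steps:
$Y = - \frac{3}{7}$ ($Y = \frac{2}{7} + \frac{1}{7} \left(-5\right) = \frac{2}{7} - \frac{5}{7} = - \frac{3}{7} \approx -0.42857$)
$d{\left(H,g \right)} = \frac{- \frac{3}{7} + H}{2 g}$ ($d{\left(H,g \right)} = \frac{H - \frac{3}{7}}{g + g} = \frac{- \frac{3}{7} + H}{2 g}$)
$Q{\left(C \right)} = \frac{1}{19 + C}$
$133 + Q{\left(-18 \right)} d{\left(13,-2 \right)} = 133 + \frac{\frac{1}{14} \frac{1}{-2} \left(-3 + 7 \cdot 13\right)}{19 - 18} = 133 + \frac{\frac{1}{14} \left(- \frac{1}{2}\right) \left(-3 + 91\right)}{1} = 133 + 1 \cdot \frac{1}{14} \left(- \frac{1}{2}\right) 88 = 133 + 1 \left(- \frac{22}{7}\right) = 133 - \frac{22}{7} = \frac{909}{7}$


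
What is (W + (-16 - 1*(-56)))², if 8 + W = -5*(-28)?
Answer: 29584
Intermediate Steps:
W = 132 (W = -8 - 5*(-28) = -8 + 140 = 132)
(W + (-16 - 1*(-56)))² = (132 + (-16 - 1*(-56)))² = (132 + (-16 + 56))² = (132 + 40)² = 172² = 29584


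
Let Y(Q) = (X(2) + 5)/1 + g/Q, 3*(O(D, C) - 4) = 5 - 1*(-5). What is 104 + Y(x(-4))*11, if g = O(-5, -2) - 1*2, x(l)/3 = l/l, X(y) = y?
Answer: 1805/9 ≈ 200.56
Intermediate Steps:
O(D, C) = 22/3 (O(D, C) = 4 + (5 - 1*(-5))/3 = 4 + (5 + 5)/3 = 4 + (⅓)*10 = 4 + 10/3 = 22/3)
x(l) = 3 (x(l) = 3*(l/l) = 3*1 = 3)
g = 16/3 (g = 22/3 - 1*2 = 22/3 - 2 = 16/3 ≈ 5.3333)
Y(Q) = 7 + 16/(3*Q) (Y(Q) = (2 + 5)/1 + 16/(3*Q) = 7*1 + 16/(3*Q) = 7 + 16/(3*Q))
104 + Y(x(-4))*11 = 104 + (7 + (16/3)/3)*11 = 104 + (7 + (16/3)*(⅓))*11 = 104 + (7 + 16/9)*11 = 104 + (79/9)*11 = 104 + 869/9 = 1805/9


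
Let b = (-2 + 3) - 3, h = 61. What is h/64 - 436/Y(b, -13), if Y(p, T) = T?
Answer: 28697/832 ≈ 34.492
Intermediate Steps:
b = -2 (b = 1 - 3 = -2)
h/64 - 436/Y(b, -13) = 61/64 - 436/(-13) = 61*(1/64) - 436*(-1/13) = 61/64 + 436/13 = 28697/832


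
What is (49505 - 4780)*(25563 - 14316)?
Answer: 503022075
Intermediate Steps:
(49505 - 4780)*(25563 - 14316) = 44725*11247 = 503022075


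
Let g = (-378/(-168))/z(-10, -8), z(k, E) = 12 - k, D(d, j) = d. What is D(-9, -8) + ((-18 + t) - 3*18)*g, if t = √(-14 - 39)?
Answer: -180/11 + 9*I*√53/88 ≈ -16.364 + 0.74456*I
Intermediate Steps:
t = I*√53 (t = √(-53) = I*√53 ≈ 7.2801*I)
g = 9/88 (g = (-378/(-168))/(12 - 1*(-10)) = (-378*(-1/168))/(12 + 10) = (9/4)/22 = (9/4)*(1/22) = 9/88 ≈ 0.10227)
D(-9, -8) + ((-18 + t) - 3*18)*g = -9 + ((-18 + I*√53) - 3*18)*(9/88) = -9 + ((-18 + I*√53) - 54)*(9/88) = -9 + (-72 + I*√53)*(9/88) = -9 + (-81/11 + 9*I*√53/88) = -180/11 + 9*I*√53/88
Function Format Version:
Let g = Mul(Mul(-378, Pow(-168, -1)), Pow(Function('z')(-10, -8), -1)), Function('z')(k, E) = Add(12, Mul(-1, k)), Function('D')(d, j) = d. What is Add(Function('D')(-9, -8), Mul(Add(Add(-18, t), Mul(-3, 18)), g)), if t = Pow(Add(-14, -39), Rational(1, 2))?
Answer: Add(Rational(-180, 11), Mul(Rational(9, 88), I, Pow(53, Rational(1, 2)))) ≈ Add(-16.364, Mul(0.74456, I))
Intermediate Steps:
t = Mul(I, Pow(53, Rational(1, 2))) (t = Pow(-53, Rational(1, 2)) = Mul(I, Pow(53, Rational(1, 2))) ≈ Mul(7.2801, I))
g = Rational(9, 88) (g = Mul(Mul(-378, Pow(-168, -1)), Pow(Add(12, Mul(-1, -10)), -1)) = Mul(Mul(-378, Rational(-1, 168)), Pow(Add(12, 10), -1)) = Mul(Rational(9, 4), Pow(22, -1)) = Mul(Rational(9, 4), Rational(1, 22)) = Rational(9, 88) ≈ 0.10227)
Add(Function('D')(-9, -8), Mul(Add(Add(-18, t), Mul(-3, 18)), g)) = Add(-9, Mul(Add(Add(-18, Mul(I, Pow(53, Rational(1, 2)))), Mul(-3, 18)), Rational(9, 88))) = Add(-9, Mul(Add(Add(-18, Mul(I, Pow(53, Rational(1, 2)))), -54), Rational(9, 88))) = Add(-9, Mul(Add(-72, Mul(I, Pow(53, Rational(1, 2)))), Rational(9, 88))) = Add(-9, Add(Rational(-81, 11), Mul(Rational(9, 88), I, Pow(53, Rational(1, 2))))) = Add(Rational(-180, 11), Mul(Rational(9, 88), I, Pow(53, Rational(1, 2))))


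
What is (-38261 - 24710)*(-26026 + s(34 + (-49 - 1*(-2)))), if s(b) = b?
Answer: 1639701869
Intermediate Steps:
(-38261 - 24710)*(-26026 + s(34 + (-49 - 1*(-2)))) = (-38261 - 24710)*(-26026 + (34 + (-49 - 1*(-2)))) = -62971*(-26026 + (34 + (-49 + 2))) = -62971*(-26026 + (34 - 47)) = -62971*(-26026 - 13) = -62971*(-26039) = 1639701869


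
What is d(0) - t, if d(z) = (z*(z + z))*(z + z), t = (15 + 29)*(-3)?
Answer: 132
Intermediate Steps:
t = -132 (t = 44*(-3) = -132)
d(z) = 4*z**3 (d(z) = (z*(2*z))*(2*z) = (2*z**2)*(2*z) = 4*z**3)
d(0) - t = 4*0**3 - 1*(-132) = 4*0 + 132 = 0 + 132 = 132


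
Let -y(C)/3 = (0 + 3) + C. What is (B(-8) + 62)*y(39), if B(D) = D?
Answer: -6804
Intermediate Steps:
y(C) = -9 - 3*C (y(C) = -3*((0 + 3) + C) = -3*(3 + C) = -9 - 3*C)
(B(-8) + 62)*y(39) = (-8 + 62)*(-9 - 3*39) = 54*(-9 - 117) = 54*(-126) = -6804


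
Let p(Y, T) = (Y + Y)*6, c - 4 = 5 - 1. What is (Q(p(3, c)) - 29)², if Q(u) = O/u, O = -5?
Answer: 1100401/1296 ≈ 849.08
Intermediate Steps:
c = 8 (c = 4 + (5 - 1) = 4 + 4 = 8)
p(Y, T) = 12*Y (p(Y, T) = (2*Y)*6 = 12*Y)
Q(u) = -5/u
(Q(p(3, c)) - 29)² = (-5/(12*3) - 29)² = (-5/36 - 29)² = (-1049/36)² = 1100401/1296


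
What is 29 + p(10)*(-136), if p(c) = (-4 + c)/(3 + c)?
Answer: -439/13 ≈ -33.769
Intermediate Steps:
p(c) = (-4 + c)/(3 + c)
29 + p(10)*(-136) = 29 + ((-4 + 10)/(3 + 10))*(-136) = 29 + (6/13)*(-136) = 29 - 816/13 = -439/13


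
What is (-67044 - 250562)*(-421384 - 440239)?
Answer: 273656634538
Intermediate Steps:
(-67044 - 250562)*(-421384 - 440239) = -317606*(-861623) = 273656634538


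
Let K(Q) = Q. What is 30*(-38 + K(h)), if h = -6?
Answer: -1320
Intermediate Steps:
30*(-38 + K(h)) = 30*(-38 - 6) = 30*(-44) = -1320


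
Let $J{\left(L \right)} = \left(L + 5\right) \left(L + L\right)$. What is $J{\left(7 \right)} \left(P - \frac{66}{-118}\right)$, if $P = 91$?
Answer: $\frac{907536}{59} \approx 15382.0$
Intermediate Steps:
$J{\left(L \right)} = 2 L \left(5 + L\right)$ ($J{\left(L \right)} = \left(5 + L\right) 2 L = 2 L \left(5 + L\right)$)
$J{\left(7 \right)} \left(P - \frac{66}{-118}\right) = 2 \cdot 7 \left(5 + 7\right) \left(91 - \frac{66}{-118}\right) = 2 \cdot 7 \cdot 12 \left(91 - - \frac{33}{59}\right) = 168 \left(91 + \frac{33}{59}\right) = 168 \cdot \frac{5402}{59} = \frac{907536}{59}$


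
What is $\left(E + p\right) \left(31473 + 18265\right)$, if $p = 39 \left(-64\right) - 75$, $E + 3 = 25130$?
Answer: $1121890328$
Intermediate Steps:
$E = 25127$ ($E = -3 + 25130 = 25127$)
$p = -2571$ ($p = -2496 - 75 = -2571$)
$\left(E + p\right) \left(31473 + 18265\right) = \left(25127 - 2571\right) \left(31473 + 18265\right) = 22556 \cdot 49738 = 1121890328$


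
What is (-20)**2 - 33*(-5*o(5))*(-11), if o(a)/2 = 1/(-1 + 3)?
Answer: -1415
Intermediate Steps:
o(a) = 1 (o(a) = 2/(-1 + 3) = 2/2 = 2*(1/2) = 1)
(-20)**2 - 33*(-5*o(5))*(-11) = (-20)**2 - 33*(-5*1)*(-11) = 400 - 33*(-5)*(-11) = 400 - (-165)*(-11) = 400 - 1*1815 = 400 - 1815 = -1415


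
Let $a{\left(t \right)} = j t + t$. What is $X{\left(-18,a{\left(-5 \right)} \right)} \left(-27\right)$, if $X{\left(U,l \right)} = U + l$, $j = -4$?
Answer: $81$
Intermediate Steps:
$a{\left(t \right)} = - 3 t$ ($a{\left(t \right)} = - 4 t + t = - 3 t$)
$X{\left(-18,a{\left(-5 \right)} \right)} \left(-27\right) = \left(-18 - -15\right) \left(-27\right) = \left(-18 + 15\right) \left(-27\right) = \left(-3\right) \left(-27\right) = 81$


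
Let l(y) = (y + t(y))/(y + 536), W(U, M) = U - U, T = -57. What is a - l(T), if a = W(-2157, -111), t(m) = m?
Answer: 114/479 ≈ 0.23800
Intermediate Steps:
W(U, M) = 0
l(y) = 2*y/(536 + y) (l(y) = (y + y)/(y + 536) = (2*y)/(536 + y) = 2*y/(536 + y))
a = 0
a - l(T) = 0 - 2*(-57)/(536 - 57) = 0 - 2*(-57)/479 = 0 - 1*(-114/479) = 0 + 114/479 = 114/479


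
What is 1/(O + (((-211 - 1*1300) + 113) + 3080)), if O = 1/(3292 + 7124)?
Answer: 10416/17519713 ≈ 0.00059453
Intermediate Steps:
O = 1/10416 ≈ 9.6006e-5
1/(O + (((-211 - 1*1300) + 113) + 3080)) = 1/(1/10416 + (((-211 - 1*1300) + 113) + 3080)) = 1/(1/10416 + (((-211 - 1300) + 113) + 3080)) = 1/(1/10416 + ((-1511 + 113) + 3080)) = 1/(1/10416 + (-1398 + 3080)) = 1/(1/10416 + 1682) = 1/(17519713/10416) = 10416/17519713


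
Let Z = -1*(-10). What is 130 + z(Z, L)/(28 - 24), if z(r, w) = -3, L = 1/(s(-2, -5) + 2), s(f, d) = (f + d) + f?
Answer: 517/4 ≈ 129.25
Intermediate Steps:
Z = 10
s(f, d) = d + 2*f (s(f, d) = (d + f) + f = d + 2*f)
L = -1/7 (L = 1/((-5 + 2*(-2)) + 2) = 1/((-5 - 4) + 2) = 1/(-9 + 2) = 1/(-7) = -1/7 ≈ -0.14286)
130 + z(Z, L)/(28 - 24) = 130 - 3/(28 - 24) = 130 - 3/4 = 517/4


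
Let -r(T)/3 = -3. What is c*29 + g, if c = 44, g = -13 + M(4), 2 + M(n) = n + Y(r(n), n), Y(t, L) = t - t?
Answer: 1265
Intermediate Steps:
r(T) = 9 (r(T) = -3*(-3) = 9)
Y(t, L) = 0
M(n) = -2 + n (M(n) = -2 + (n + 0) = -2 + n)
g = -11 (g = -13 + (-2 + 4) = -13 + 2 = -11)
c*29 + g = 44*29 - 11 = 1276 - 11 = 1265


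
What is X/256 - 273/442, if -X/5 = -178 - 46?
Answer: 511/136 ≈ 3.7574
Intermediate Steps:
X = 1120 (X = -5*(-178 - 46) = -5*(-224) = 1120)
X/256 - 273/442 = 1120/256 - 273/442 = 1120*(1/256) - 273*1/442 = 35/8 - 21/34 = 511/136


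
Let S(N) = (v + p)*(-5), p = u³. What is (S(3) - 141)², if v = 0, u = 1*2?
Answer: 32761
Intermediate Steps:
u = 2
p = 8 (p = 2³ = 8)
S(N) = -40 (S(N) = (0 + 8)*(-5) = 8*(-5) = -40)
(S(3) - 141)² = (-40 - 141)² = (-181)² = 32761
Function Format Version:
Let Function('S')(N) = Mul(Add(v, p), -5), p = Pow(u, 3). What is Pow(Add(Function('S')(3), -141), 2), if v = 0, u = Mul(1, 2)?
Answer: 32761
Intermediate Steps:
u = 2
p = 8 (p = Pow(2, 3) = 8)
Function('S')(N) = -40 (Function('S')(N) = Mul(Add(0, 8), -5) = Mul(8, -5) = -40)
Pow(Add(Function('S')(3), -141), 2) = Pow(Add(-40, -141), 2) = Pow(-181, 2) = 32761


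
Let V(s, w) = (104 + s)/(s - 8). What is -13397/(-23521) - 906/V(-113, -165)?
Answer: -859464191/70563 ≈ -12180.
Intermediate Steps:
V(s, w) = (104 + s)/(-8 + s)
-13397/(-23521) - 906/V(-113, -165) = -13397/(-23521) - 906*(-8 - 113)/(104 - 113) = -13397*(-1/23521) - 906/(-9/(-121)) = 13397/23521 - 906/((-1/121*(-9))) = 13397/23521 - 906/9/121 = 13397/23521 - 906*121/9 = 13397/23521 - 36542/3 = -859464191/70563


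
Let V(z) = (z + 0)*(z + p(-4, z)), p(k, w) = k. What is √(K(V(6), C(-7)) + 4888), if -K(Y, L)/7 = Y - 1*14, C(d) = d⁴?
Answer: √4902 ≈ 70.014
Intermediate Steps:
V(z) = z*(-4 + z) (V(z) = (z + 0)*(z - 4) = z*(-4 + z))
K(Y, L) = 98 - 7*Y (K(Y, L) = -7*(Y - 1*14) = -7*(Y - 14) = -7*(-14 + Y) = 98 - 7*Y)
√(K(V(6), C(-7)) + 4888) = √((98 - 42*(-4 + 6)) + 4888) = √((98 - 42*2) + 4888) = √((98 - 7*12) + 4888) = √((98 - 84) + 4888) = √(14 + 4888) = √4902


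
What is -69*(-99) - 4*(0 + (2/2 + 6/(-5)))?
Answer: 34159/5 ≈ 6831.8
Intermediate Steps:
-69*(-99) - 4*(0 + (2/2 + 6/(-5))) = 6831 - 4*(0 + (2*(1/2) + 6*(-1/5))) = 6831 - 4*(0 + (1 - 6/5)) = 6831 - 4*(0 - 1/5) = 6831 - 4*(-1/5) = 6831 + 4/5 = 34159/5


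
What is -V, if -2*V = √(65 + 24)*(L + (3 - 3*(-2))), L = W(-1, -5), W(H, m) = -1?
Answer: 4*√89 ≈ 37.736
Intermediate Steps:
L = -1
V = -4*√89 (V = -√(65 + 24)*(-1 + (3 - 3*(-2)))/2 = -√89*(-1 + (3 + 6))/2 = -√89*(-1 + 9)/2 = -√89*8/2 = -4*√89 ≈ -37.736)
-V = -(-4)*√89 = 4*√89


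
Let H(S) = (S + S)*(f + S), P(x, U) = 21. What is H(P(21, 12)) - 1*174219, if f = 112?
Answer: -168633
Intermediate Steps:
H(S) = 2*S*(112 + S) (H(S) = (S + S)*(112 + S) = (2*S)*(112 + S) = 2*S*(112 + S))
H(P(21, 12)) - 1*174219 = 2*21*(112 + 21) - 1*174219 = 2*21*133 - 174219 = 5586 - 174219 = -168633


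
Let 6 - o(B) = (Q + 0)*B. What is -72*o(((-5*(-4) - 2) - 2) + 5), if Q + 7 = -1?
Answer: -12528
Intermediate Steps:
Q = -8 (Q = -7 - 1 = -8)
o(B) = 6 + 8*B (o(B) = 6 - (-8 + 0)*B = 6 - (-8)*B = 6 + 8*B)
-72*o(((-5*(-4) - 2) - 2) + 5) = -72*(6 + 8*(((-5*(-4) - 2) - 2) + 5)) = -72*(6 + 8*(((20 - 2) - 2) + 5)) = -72*(6 + 8*((18 - 2) + 5)) = -72*(6 + 8*(16 + 5)) = -72*(6 + 8*21) = -72*(6 + 168) = -72*174 = -12528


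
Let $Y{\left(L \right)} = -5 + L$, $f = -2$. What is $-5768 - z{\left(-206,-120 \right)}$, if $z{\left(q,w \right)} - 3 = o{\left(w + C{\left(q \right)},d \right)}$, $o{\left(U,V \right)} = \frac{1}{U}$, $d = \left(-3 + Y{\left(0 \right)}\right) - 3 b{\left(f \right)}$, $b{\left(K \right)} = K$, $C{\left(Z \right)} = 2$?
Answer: $- \frac{680977}{118} \approx -5771.0$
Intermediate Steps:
$d = -2$ ($d = \left(-3 + \left(-5 + 0\right)\right) - -6 = \left(-3 - 5\right) + 6 = -8 + 6 = -2$)
$z{\left(q,w \right)} = 3 + \frac{1}{2 + w}$ ($z{\left(q,w \right)} = 3 + \frac{1}{w + 2} = 3 + \frac{1}{2 + w}$)
$-5768 - z{\left(-206,-120 \right)} = -5768 - \frac{7 + 3 \left(-120\right)}{2 - 120} = -5768 - \frac{7 - 360}{-118} = -5768 - \left(- \frac{1}{118}\right) \left(-353\right) = -5768 - \frac{353}{118} = - \frac{680977}{118}$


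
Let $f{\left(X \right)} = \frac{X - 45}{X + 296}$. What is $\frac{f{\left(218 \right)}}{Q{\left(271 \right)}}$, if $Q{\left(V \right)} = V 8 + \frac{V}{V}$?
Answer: $\frac{173}{1114866} \approx 0.00015518$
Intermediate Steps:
$Q{\left(V \right)} = 1 + 8 V$ ($Q{\left(V \right)} = 8 V + 1 = 1 + 8 V$)
$f{\left(X \right)} = \frac{-45 + X}{296 + X}$
$\frac{f{\left(218 \right)}}{Q{\left(271 \right)}} = \frac{\frac{1}{296 + 218} \left(-45 + 218\right)}{1 + 8 \cdot 271} = \frac{\frac{1}{514} \cdot 173}{1 + 2168} = \frac{\frac{1}{514} \cdot 173}{2169} = \frac{173}{514} \cdot \frac{1}{2169} = \frac{173}{1114866}$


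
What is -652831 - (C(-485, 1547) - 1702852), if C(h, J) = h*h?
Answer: 814796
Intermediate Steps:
C(h, J) = h²
-652831 - (C(-485, 1547) - 1702852) = -652831 - ((-485)² - 1702852) = -652831 - (235225 - 1702852) = -652831 - 1*(-1467627) = -652831 + 1467627 = 814796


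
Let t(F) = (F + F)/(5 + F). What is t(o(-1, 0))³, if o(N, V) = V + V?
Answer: 0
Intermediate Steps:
o(N, V) = 2*V
t(F) = 2*F/(5 + F) (t(F) = (2*F)/(5 + F) = 2*F/(5 + F))
t(o(-1, 0))³ = (2*(2*0)/(5 + 2*0))³ = (2*0/(5 + 0))³ = (2*0/5)³ = (2*0*(⅕))³ = 0³ = 0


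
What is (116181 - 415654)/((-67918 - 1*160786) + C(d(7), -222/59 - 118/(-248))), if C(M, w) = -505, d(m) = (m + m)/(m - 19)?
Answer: 299473/229209 ≈ 1.3065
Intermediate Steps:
d(m) = 2*m/(-19 + m) (d(m) = (2*m)/(-19 + m) = 2*m/(-19 + m))
(116181 - 415654)/((-67918 - 1*160786) + C(d(7), -222/59 - 118/(-248))) = (116181 - 415654)/((-67918 - 1*160786) - 505) = -299473/((-67918 - 160786) - 505) = -299473/(-228704 - 505) = -299473/(-229209) = -299473*(-1/229209) = 299473/229209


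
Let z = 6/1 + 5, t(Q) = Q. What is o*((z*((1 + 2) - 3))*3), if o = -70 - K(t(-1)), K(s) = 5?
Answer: 0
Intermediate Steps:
z = 11 (z = 6*1 + 5 = 6 + 5 = 11)
o = -75 (o = -70 - 1*5 = -70 - 5 = -75)
o*((z*((1 + 2) - 3))*3) = -75*11*((1 + 2) - 3)*3 = -75*11*(3 - 3)*3 = -75*11*0*3 = -0*3 = -75*0 = 0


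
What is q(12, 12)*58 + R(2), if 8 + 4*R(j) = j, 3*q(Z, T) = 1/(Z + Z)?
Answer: -25/36 ≈ -0.69444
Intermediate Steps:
q(Z, T) = 1/(6*Z) (q(Z, T) = 1/(3*(Z + Z)) = 1/(3*((2*Z))) = (1/(2*Z))/3 = 1/(6*Z))
R(j) = -2 + j/4
q(12, 12)*58 + R(2) = ((⅙)/12)*58 + (-2 + (¼)*2) = ((⅙)*(1/12))*58 + (-2 + ½) = (1/72)*58 - 3/2 = 29/36 - 3/2 = -25/36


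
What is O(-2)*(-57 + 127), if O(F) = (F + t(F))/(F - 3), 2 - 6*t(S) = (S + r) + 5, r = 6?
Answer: 133/3 ≈ 44.333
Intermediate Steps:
t(S) = -3/2 - S/6 (t(S) = 1/3 - ((S + 6) + 5)/6 = 1/3 - ((6 + S) + 5)/6 = 1/3 - (11 + S)/6 = 1/3 + (-11/6 - S/6) = -3/2 - S/6)
O(F) = (-3/2 + 5*F/6)/(-3 + F) (O(F) = (F + (-3/2 - F/6))/(F - 3) = (-3/2 + 5*F/6)/(-3 + F))
O(-2)*(-57 + 127) = ((-9 + 5*(-2))/(6*(-3 - 2)))*(-57 + 127) = ((1/6)*(-9 - 10)/(-5))*70 = ((1/6)*(-1/5)*(-19))*70 = (19/30)*70 = 133/3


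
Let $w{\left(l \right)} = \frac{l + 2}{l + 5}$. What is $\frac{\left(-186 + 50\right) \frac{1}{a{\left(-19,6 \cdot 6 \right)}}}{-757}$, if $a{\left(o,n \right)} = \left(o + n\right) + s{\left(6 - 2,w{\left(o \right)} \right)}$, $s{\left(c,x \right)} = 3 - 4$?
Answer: $\frac{17}{1514} \approx 0.011229$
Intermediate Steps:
$w{\left(l \right)} = \frac{2 + l}{5 + l}$
$s{\left(c,x \right)} = -1$ ($s{\left(c,x \right)} = 3 - 4 = -1$)
$a{\left(o,n \right)} = -1 + n + o$ ($a{\left(o,n \right)} = \left(o + n\right) - 1 = \left(n + o\right) - 1 = -1 + n + o$)
$\frac{\left(-186 + 50\right) \frac{1}{a{\left(-19,6 \cdot 6 \right)}}}{-757} = \frac{\left(-186 + 50\right) \frac{1}{-1 + 6 \cdot 6 - 19}}{-757} = - \frac{136}{-1 + 36 - 19} \left(- \frac{1}{757}\right) = - \frac{136}{16} \left(- \frac{1}{757}\right) = \left(-136\right) \frac{1}{16} \left(- \frac{1}{757}\right) = \left(- \frac{17}{2}\right) \left(- \frac{1}{757}\right) = \frac{17}{1514}$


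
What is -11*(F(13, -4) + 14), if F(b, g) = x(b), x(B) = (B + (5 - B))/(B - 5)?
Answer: -1287/8 ≈ -160.88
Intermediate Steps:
x(B) = 5/(-5 + B)
F(b, g) = 5/(-5 + b)
-11*(F(13, -4) + 14) = -11*(5/(-5 + 13) + 14) = -11*(5/8 + 14) = -11*117/8 = -1287/8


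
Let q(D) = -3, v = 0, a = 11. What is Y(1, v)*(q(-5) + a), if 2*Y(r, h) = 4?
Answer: 16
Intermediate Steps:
Y(r, h) = 2 (Y(r, h) = (½)*4 = 2)
Y(1, v)*(q(-5) + a) = 2*(-3 + 11) = 2*8 = 16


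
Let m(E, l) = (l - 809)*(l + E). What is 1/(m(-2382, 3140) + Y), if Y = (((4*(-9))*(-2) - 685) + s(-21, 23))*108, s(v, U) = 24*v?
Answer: 1/1646262 ≈ 6.0744e-7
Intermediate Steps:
m(E, l) = (-809 + l)*(E + l)
Y = -120636 (Y = (((4*(-9))*(-2) - 685) + 24*(-21))*108 = ((-36*(-2) - 685) - 504)*108 = ((72 - 685) - 504)*108 = (-613 - 504)*108 = -1117*108 = -120636)
1/(m(-2382, 3140) + Y) = 1/((3140² - 809*(-2382) - 809*3140 - 2382*3140) - 120636) = 1/((9859600 + 1927038 - 2540260 - 7479480) - 120636) = 1/(1766898 - 120636) = 1/1646262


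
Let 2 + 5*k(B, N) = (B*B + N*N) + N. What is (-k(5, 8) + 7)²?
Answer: 144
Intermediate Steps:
k(B, N) = -⅖ + N/5 + B²/5 + N²/5 (k(B, N) = -⅖ + ((B*B + N*N) + N)/5 = -⅖ + ((B² + N²) + N)/5 = -⅖ + (N + B² + N²)/5 = -⅖ + (N/5 + B²/5 + N²/5) = -⅖ + N/5 + B²/5 + N²/5)
(-k(5, 8) + 7)² = (-(-⅖ + (⅕)*8 + (⅕)*5² + (⅕)*8²) + 7)² = (-(-⅖ + 8/5 + (⅕)*25 + (⅕)*64) + 7)² = (-(-⅖ + 8/5 + 5 + 64/5) + 7)² = (-1*19 + 7)² = (-19 + 7)² = (-12)² = 144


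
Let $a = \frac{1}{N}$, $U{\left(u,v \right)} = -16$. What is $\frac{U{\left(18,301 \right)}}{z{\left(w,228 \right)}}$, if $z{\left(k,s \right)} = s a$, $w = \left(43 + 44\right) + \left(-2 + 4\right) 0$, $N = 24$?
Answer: $- \frac{32}{19} \approx -1.6842$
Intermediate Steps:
$w = 87$ ($w = 87 + 2 \cdot 0 = 87 + 0 = 87$)
$a = \frac{1}{24} \approx 0.041667$
$z{\left(k,s \right)} = \frac{s}{24}$ ($z{\left(k,s \right)} = s \frac{1}{24} = \frac{s}{24}$)
$\frac{U{\left(18,301 \right)}}{z{\left(w,228 \right)}} = - \frac{16}{\frac{1}{24} \cdot 228} = - \frac{16}{\frac{19}{2}} = \left(-16\right) \frac{2}{19} = - \frac{32}{19}$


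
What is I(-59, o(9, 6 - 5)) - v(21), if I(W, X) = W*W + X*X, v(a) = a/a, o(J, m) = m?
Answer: 3481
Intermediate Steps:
v(a) = 1
I(W, X) = W² + X²
I(-59, o(9, 6 - 5)) - v(21) = ((-59)² + (6 - 5)²) - 1*1 = (3481 + 1²) - 1 = (3481 + 1) - 1 = 3482 - 1 = 3481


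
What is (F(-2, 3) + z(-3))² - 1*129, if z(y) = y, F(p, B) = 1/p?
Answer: -467/4 ≈ -116.75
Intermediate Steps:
(F(-2, 3) + z(-3))² - 1*129 = (1/(-2) - 3)² - 1*129 = (-½ - 3)² - 129 = (-7/2)² - 129 = 49/4 - 129 = -467/4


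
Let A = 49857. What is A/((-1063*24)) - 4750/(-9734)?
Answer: -60687673/41388968 ≈ -1.4663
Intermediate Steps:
A/((-1063*24)) - 4750/(-9734) = 49857/((-1063*24)) - 4750/(-9734) = 49857/(-25512) - 4750*(-1/9734) = 49857*(-1/25512) + 2375/4867 = -16619/8504 + 2375/4867 = -60687673/41388968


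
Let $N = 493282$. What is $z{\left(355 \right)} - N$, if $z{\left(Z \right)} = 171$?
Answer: $-493111$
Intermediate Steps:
$z{\left(355 \right)} - N = 171 - 493282 = -493111$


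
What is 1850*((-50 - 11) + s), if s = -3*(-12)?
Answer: -46250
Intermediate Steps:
s = 36
1850*((-50 - 11) + s) = 1850*((-50 - 11) + 36) = 1850*(-61 + 36) = 1850*(-25) = -46250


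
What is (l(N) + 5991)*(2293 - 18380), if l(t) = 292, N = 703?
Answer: -101074621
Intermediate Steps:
(l(N) + 5991)*(2293 - 18380) = (292 + 5991)*(2293 - 18380) = 6283*(-16087) = -101074621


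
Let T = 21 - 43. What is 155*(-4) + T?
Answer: -642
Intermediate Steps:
T = -22
155*(-4) + T = 155*(-4) - 22 = -620 - 22 = -642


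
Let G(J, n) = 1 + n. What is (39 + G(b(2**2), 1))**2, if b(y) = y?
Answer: 1681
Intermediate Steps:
(39 + G(b(2**2), 1))**2 = (39 + (1 + 1))**2 = (39 + 2)**2 = 41**2 = 1681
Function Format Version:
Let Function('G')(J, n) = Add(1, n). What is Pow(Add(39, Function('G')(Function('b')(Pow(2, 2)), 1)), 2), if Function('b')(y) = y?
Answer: 1681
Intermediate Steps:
Pow(Add(39, Function('G')(Function('b')(Pow(2, 2)), 1)), 2) = Pow(Add(39, Add(1, 1)), 2) = Pow(Add(39, 2), 2) = Pow(41, 2) = 1681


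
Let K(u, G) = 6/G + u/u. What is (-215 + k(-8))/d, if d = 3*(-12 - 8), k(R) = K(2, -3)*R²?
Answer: 93/20 ≈ 4.6500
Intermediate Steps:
K(u, G) = 1 + 6/G (K(u, G) = 6/G + 1 = 1 + 6/G)
k(R) = -R² (k(R) = ((6 - 3)/(-3))*R² = (-⅓*3)*R² = -R²)
d = -60 (d = 3*(-20) = -60)
(-215 + k(-8))/d = (-215 - 1*(-8)²)/(-60) = (-215 - 1*64)*(-1/60) = (-215 - 64)*(-1/60) = -279*(-1/60) = 93/20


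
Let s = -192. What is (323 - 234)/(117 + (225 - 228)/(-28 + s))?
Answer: 19580/25743 ≈ 0.76060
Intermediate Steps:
(323 - 234)/(117 + (225 - 228)/(-28 + s)) = (323 - 234)/(117 + (225 - 228)/(-28 - 192)) = 89/(117 - 3/(-220)) = 89/(117 - 3*(-1/220)) = 89/(117 + 3/220) = 89/(25743/220) = 89*(220/25743) = 19580/25743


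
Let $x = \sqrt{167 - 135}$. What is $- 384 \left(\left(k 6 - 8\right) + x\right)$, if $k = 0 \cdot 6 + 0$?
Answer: $3072 - 1536 \sqrt{2} \approx 899.77$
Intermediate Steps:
$k = 0$ ($k = 0 + 0 = 0$)
$x = 4 \sqrt{2}$ ($x = \sqrt{32} = 4 \sqrt{2} \approx 5.6569$)
$- 384 \left(\left(k 6 - 8\right) + x\right) = - 384 \left(\left(0 \cdot 6 - 8\right) + 4 \sqrt{2}\right) = - 384 \left(\left(0 - 8\right) + 4 \sqrt{2}\right) = - 384 \left(-8 + 4 \sqrt{2}\right) = 3072 - 1536 \sqrt{2}$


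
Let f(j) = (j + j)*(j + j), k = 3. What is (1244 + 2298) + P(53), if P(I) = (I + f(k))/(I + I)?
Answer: 375541/106 ≈ 3542.8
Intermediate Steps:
f(j) = 4*j² (f(j) = (2*j)*(2*j) = 4*j²)
P(I) = (36 + I)/(2*I) (P(I) = (I + 4*3²)/(I + I) = (I + 4*9)/((2*I)) = (I + 36)*(1/(2*I)) = (36 + I)*(1/(2*I)) = (36 + I)/(2*I))
(1244 + 2298) + P(53) = (1244 + 2298) + (½)*(36 + 53)/53 = 3542 + (½)*(1/53)*89 = 3542 + 89/106 = 375541/106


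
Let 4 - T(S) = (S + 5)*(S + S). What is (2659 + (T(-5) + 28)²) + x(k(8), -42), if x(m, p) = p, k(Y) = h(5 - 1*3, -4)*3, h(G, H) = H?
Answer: 3641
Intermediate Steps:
k(Y) = -12 (k(Y) = -4*3 = -12)
T(S) = 4 - 2*S*(5 + S) (T(S) = 4 - (S + 5)*(S + S) = 4 - (5 + S)*2*S = 4 - 2*S*(5 + S))
(2659 + (T(-5) + 28)²) + x(k(8), -42) = (2659 + ((4 - 10*(-5) - 2*(-5)²) + 28)²) - 42 = (2659 + ((4 + 50 - 2*25) + 28)²) - 42 = (2659 + ((4 + 50 - 50) + 28)²) - 42 = (2659 + (4 + 28)²) - 42 = (2659 + 32²) - 42 = (2659 + 1024) - 42 = 3683 - 42 = 3641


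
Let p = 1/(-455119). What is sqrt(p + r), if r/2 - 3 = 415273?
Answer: sqrt(172034980037071753)/455119 ≈ 911.35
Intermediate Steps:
r = 830552 (r = 6 + 2*415273 = 6 + 830546 = 830552)
p = -1/455119 ≈ -2.1972e-6
sqrt(p + r) = sqrt(-1/455119 + 830552) = sqrt(377999995687/455119) = sqrt(172034980037071753)/455119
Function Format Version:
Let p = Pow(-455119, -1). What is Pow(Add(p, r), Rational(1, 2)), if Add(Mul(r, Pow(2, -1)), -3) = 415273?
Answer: Mul(Rational(1, 455119), Pow(172034980037071753, Rational(1, 2))) ≈ 911.35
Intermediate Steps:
r = 830552 (r = Add(6, Mul(2, 415273)) = Add(6, 830546) = 830552)
p = Rational(-1, 455119) ≈ -2.1972e-6
Pow(Add(p, r), Rational(1, 2)) = Pow(Add(Rational(-1, 455119), 830552), Rational(1, 2)) = Pow(Rational(377999995687, 455119), Rational(1, 2)) = Mul(Rational(1, 455119), Pow(172034980037071753, Rational(1, 2)))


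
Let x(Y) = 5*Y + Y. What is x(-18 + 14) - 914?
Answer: -938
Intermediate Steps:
x(Y) = 6*Y
x(-18 + 14) - 914 = 6*(-18 + 14) - 914 = 6*(-4) - 914 = -24 - 914 = -938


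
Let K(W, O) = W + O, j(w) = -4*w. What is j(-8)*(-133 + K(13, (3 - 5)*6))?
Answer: -4224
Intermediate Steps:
K(W, O) = O + W
j(-8)*(-133 + K(13, (3 - 5)*6)) = (-4*(-8))*(-133 + ((3 - 5)*6 + 13)) = 32*(-133 + (-2*6 + 13)) = 32*(-133 + (-12 + 13)) = 32*(-133 + 1) = 32*(-132) = -4224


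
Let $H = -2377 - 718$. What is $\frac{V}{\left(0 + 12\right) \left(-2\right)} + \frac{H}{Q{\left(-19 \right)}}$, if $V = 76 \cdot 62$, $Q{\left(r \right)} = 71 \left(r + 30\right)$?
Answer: $- \frac{469294}{2343} \approx -200.3$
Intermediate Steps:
$Q{\left(r \right)} = 2130 + 71 r$ ($Q{\left(r \right)} = 71 \left(30 + r\right) = 2130 + 71 r$)
$V = 4712$
$H = -3095$
$\frac{V}{\left(0 + 12\right) \left(-2\right)} + \frac{H}{Q{\left(-19 \right)}} = \frac{4712}{\left(0 + 12\right) \left(-2\right)} - \frac{3095}{2130 + 71 \left(-19\right)} = \frac{4712}{12 \left(-2\right)} - \frac{3095}{2130 - 1349} = \frac{4712}{-24} - \frac{3095}{781} = 4712 \left(- \frac{1}{24}\right) - \frac{3095}{781} = - \frac{589}{3} - \frac{3095}{781} = - \frac{469294}{2343}$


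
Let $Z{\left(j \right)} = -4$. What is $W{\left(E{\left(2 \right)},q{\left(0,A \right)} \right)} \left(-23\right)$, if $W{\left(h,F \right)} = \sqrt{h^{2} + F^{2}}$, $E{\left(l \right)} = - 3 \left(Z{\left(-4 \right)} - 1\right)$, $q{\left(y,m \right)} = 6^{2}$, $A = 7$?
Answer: $-897$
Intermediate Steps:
$q{\left(y,m \right)} = 36$
$E{\left(l \right)} = 15$ ($E{\left(l \right)} = - 3 \left(-4 - 1\right) = \left(-3\right) \left(-5\right) = 15$)
$W{\left(h,F \right)} = \sqrt{F^{2} + h^{2}}$
$W{\left(E{\left(2 \right)},q{\left(0,A \right)} \right)} \left(-23\right) = \sqrt{36^{2} + 15^{2}} \left(-23\right) = \sqrt{1296 + 225} \left(-23\right) = \sqrt{1521} \left(-23\right) = 39 \left(-23\right) = -897$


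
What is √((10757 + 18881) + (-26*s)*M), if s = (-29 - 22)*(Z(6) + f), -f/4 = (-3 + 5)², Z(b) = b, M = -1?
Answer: √42898 ≈ 207.12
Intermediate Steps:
f = -16 (f = -4*(-3 + 5)² = -4*2² = -4*4 = -16)
s = 510 (s = (-29 - 22)*(6 - 16) = -51*(-10) = 510)
√((10757 + 18881) + (-26*s)*M) = √((10757 + 18881) - 26*510*(-1)) = √(29638 - 13260*(-1)) = √(29638 + 13260) = √42898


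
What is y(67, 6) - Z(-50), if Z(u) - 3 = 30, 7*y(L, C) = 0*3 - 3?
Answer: -234/7 ≈ -33.429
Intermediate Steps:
y(L, C) = -3/7 (y(L, C) = (0*3 - 3)/7 = (0 - 3)/7 = (1/7)*(-3) = -3/7)
Z(u) = 33 (Z(u) = 3 + 30 = 33)
y(67, 6) - Z(-50) = -3/7 - 1*33 = -3/7 - 33 = -234/7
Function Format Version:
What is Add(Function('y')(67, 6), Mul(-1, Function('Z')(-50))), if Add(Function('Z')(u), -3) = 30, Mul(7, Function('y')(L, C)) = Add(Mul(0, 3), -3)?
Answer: Rational(-234, 7) ≈ -33.429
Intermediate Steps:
Function('y')(L, C) = Rational(-3, 7) (Function('y')(L, C) = Mul(Rational(1, 7), Add(Mul(0, 3), -3)) = Mul(Rational(1, 7), Add(0, -3)) = Mul(Rational(1, 7), -3) = Rational(-3, 7))
Function('Z')(u) = 33 (Function('Z')(u) = Add(3, 30) = 33)
Add(Function('y')(67, 6), Mul(-1, Function('Z')(-50))) = Add(Rational(-3, 7), Mul(-1, 33)) = Add(Rational(-3, 7), -33) = Rational(-234, 7)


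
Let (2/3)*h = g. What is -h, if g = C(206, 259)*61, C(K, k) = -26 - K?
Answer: 21228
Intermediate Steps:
g = -14152 (g = (-26 - 1*206)*61 = (-26 - 206)*61 = -232*61 = -14152)
h = -21228 (h = (3/2)*(-14152) = -21228)
-h = -1*(-21228) = 21228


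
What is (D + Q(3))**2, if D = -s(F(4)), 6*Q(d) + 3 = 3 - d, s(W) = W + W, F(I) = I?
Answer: 289/4 ≈ 72.250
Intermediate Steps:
s(W) = 2*W
Q(d) = -d/6 (Q(d) = -1/2 + (3 - d)/6 = -1/2 + (1/2 - d/6) = -d/6)
D = -8 (D = -2*4 = -1*8 = -8)
(D + Q(3))**2 = (-8 - 1/6*3)**2 = (-8 - 1/2)**2 = (-17/2)**2 = 289/4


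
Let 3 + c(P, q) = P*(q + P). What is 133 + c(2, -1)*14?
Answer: 119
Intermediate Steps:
c(P, q) = -3 + P*(P + q) (c(P, q) = -3 + P*(q + P) = -3 + P*(P + q))
133 + c(2, -1)*14 = 133 + (-3 + 2² + 2*(-1))*14 = 133 + (-3 + 4 - 2)*14 = 133 - 1*14 = 133 - 14 = 119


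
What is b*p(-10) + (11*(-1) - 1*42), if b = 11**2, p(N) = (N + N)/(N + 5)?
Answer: 431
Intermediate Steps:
p(N) = 2*N/(5 + N) (p(N) = (2*N)/(5 + N) = 2*N/(5 + N))
b = 121
b*p(-10) + (11*(-1) - 1*42) = 121*(2*(-10)/(5 - 10)) + (11*(-1) - 1*42) = 121*(2*(-10)/(-5)) + (-11 - 42) = 121*(2*(-10)*(-1/5)) - 53 = 121*4 - 53 = 484 - 53 = 431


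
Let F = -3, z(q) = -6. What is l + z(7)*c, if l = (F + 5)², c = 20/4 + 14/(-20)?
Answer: -109/5 ≈ -21.800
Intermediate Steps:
c = 43/10 (c = 20*(¼) + 14*(-1/20) = 5 - 7/10 = 43/10 ≈ 4.3000)
l = 4 (l = (-3 + 5)² = 2² = 4)
l + z(7)*c = 4 - 6*43/10 = 4 - 129/5 = -109/5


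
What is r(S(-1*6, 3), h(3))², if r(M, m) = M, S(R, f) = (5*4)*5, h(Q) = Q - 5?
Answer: 10000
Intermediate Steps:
h(Q) = -5 + Q
S(R, f) = 100 (S(R, f) = 20*5 = 100)
r(S(-1*6, 3), h(3))² = 100² = 10000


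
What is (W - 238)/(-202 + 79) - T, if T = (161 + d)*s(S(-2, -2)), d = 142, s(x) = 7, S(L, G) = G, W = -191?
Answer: -86818/41 ≈ -2117.5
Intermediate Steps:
T = 2121 (T = (161 + 142)*7 = 303*7 = 2121)
(W - 238)/(-202 + 79) - T = (-191 - 238)/(-202 + 79) - 1*2121 = -429/(-123) - 2121 = -429*(-1/123) - 2121 = 143/41 - 2121 = -86818/41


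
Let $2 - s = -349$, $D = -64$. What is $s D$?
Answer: $-22464$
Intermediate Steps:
$s = 351$ ($s = 2 - -349 = 2 + 349 = 351$)
$s D = 351 \left(-64\right) = -22464$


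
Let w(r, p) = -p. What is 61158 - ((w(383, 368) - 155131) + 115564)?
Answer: 101093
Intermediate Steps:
61158 - ((w(383, 368) - 155131) + 115564) = 61158 - ((-1*368 - 155131) + 115564) = 61158 - ((-368 - 155131) + 115564) = 61158 - (-155499 + 115564) = 61158 - 1*(-39935) = 61158 + 39935 = 101093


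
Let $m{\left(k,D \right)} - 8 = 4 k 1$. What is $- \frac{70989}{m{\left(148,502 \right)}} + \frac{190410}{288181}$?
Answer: $- \frac{6781145003}{57636200} \approx -117.65$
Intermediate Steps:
$m{\left(k,D \right)} = 8 + 4 k$ ($m{\left(k,D \right)} = 8 + 4 k 1 = 8 + 4 k$)
$- \frac{70989}{m{\left(148,502 \right)}} + \frac{190410}{288181} = - \frac{70989}{8 + 4 \cdot 148} + \frac{190410}{288181} = - \frac{70989}{8 + 592} + 190410 \cdot \frac{1}{288181} = - \frac{70989}{600} + \frac{190410}{288181} = \left(-70989\right) \frac{1}{600} + \frac{190410}{288181} = - \frac{23663}{200} + \frac{190410}{288181} = - \frac{6781145003}{57636200}$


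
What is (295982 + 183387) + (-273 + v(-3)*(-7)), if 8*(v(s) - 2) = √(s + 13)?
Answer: 479082 - 7*√10/8 ≈ 4.7908e+5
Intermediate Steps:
v(s) = 2 + √(13 + s)/8 (v(s) = 2 + √(s + 13)/8 = 2 + √(13 + s)/8)
(295982 + 183387) + (-273 + v(-3)*(-7)) = (295982 + 183387) + (-273 + (2 + √(13 - 3)/8)*(-7)) = 479369 + (-273 + (2 + √10/8)*(-7)) = 479369 + (-273 + (-14 - 7*√10/8)) = 479369 + (-287 - 7*√10/8) = 479082 - 7*√10/8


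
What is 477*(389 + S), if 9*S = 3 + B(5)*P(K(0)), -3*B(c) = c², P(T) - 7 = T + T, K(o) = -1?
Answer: 550511/3 ≈ 1.8350e+5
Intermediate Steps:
P(T) = 7 + 2*T (P(T) = 7 + (T + T) = 7 + 2*T)
B(c) = -c²/3
S = -116/27 (S = (3 + (-⅓*5²)*(7 + 2*(-1)))/9 = (3 + (-⅓*25)*(7 - 2))/9 = (3 - 25/3*5)/9 = (3 - 125/3)/9 = (⅑)*(-116/3) = -116/27 ≈ -4.2963)
477*(389 + S) = 477*(389 - 116/27) = 477*(10387/27) = 550511/3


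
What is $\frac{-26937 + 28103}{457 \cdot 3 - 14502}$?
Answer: $- \frac{1166}{13131} \approx -0.088797$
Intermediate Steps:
$\frac{-26937 + 28103}{457 \cdot 3 - 14502} = \frac{1166}{1371 - 14502} = \frac{1166}{-13131} = 1166 \left(- \frac{1}{13131}\right) = - \frac{1166}{13131}$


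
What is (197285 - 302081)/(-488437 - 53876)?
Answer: 11644/60257 ≈ 0.19324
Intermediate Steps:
(197285 - 302081)/(-488437 - 53876) = -104796/(-542313) = -104796*(-1/542313) = 11644/60257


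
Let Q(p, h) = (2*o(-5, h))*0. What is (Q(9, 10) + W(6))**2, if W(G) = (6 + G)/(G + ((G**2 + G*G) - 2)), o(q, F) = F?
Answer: 9/361 ≈ 0.024931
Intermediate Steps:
W(G) = (6 + G)/(-2 + G + 2*G**2) (W(G) = (6 + G)/(G + ((G**2 + G**2) - 2)) = (6 + G)/(G + (2*G**2 - 2)) = (6 + G)/(G + (-2 + 2*G**2)) = (6 + G)/(-2 + G + 2*G**2))
Q(p, h) = 0 (Q(p, h) = (2*h)*0 = 0)
(Q(9, 10) + W(6))**2 = (0 + (6 + 6)/(-2 + 6 + 2*6**2))**2 = (0 + 12/(-2 + 6 + 2*36))**2 = (0 + 12/(-2 + 6 + 72))**2 = (0 + 12/76)**2 = (0 + (1/76)*12)**2 = (0 + 3/19)**2 = (3/19)**2 = 9/361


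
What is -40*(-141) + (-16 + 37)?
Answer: 5661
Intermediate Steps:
-40*(-141) + (-16 + 37) = 5640 + 21 = 5661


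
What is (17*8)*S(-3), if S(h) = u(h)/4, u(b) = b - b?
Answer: 0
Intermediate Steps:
u(b) = 0
S(h) = 0 (S(h) = 0/4 = 0*(¼) = 0)
(17*8)*S(-3) = (17*8)*0 = 136*0 = 0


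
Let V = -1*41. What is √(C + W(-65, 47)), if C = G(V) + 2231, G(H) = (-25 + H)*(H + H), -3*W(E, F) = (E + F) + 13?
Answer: √68802/3 ≈ 87.434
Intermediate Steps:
V = -41
W(E, F) = -13/3 - E/3 - F/3 (W(E, F) = -((E + F) + 13)/3 = -(13 + E + F)/3 = -13/3 - E/3 - F/3)
G(H) = 2*H*(-25 + H) (G(H) = (-25 + H)*(2*H) = 2*H*(-25 + H))
C = 7643 (C = 2*(-41)*(-25 - 41) + 2231 = 2*(-41)*(-66) + 2231 = 5412 + 2231 = 7643)
√(C + W(-65, 47)) = √(7643 + (-13/3 - ⅓*(-65) - ⅓*47)) = √(7643 + (-13/3 + 65/3 - 47/3)) = √(7643 + 5/3) = √(22934/3) = √68802/3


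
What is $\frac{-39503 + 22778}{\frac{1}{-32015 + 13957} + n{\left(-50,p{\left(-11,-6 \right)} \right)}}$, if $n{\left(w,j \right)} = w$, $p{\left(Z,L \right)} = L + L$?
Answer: $\frac{100673350}{300967} \approx 334.5$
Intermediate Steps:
$p{\left(Z,L \right)} = 2 L$
$\frac{-39503 + 22778}{\frac{1}{-32015 + 13957} + n{\left(-50,p{\left(-11,-6 \right)} \right)}} = \frac{-39503 + 22778}{\frac{1}{-32015 + 13957} - 50} = - \frac{16725}{\frac{1}{-18058} - 50} = - \frac{16725}{- \frac{1}{18058} - 50} = - \frac{16725}{- \frac{902901}{18058}} = \left(-16725\right) \left(- \frac{18058}{902901}\right) = \frac{100673350}{300967}$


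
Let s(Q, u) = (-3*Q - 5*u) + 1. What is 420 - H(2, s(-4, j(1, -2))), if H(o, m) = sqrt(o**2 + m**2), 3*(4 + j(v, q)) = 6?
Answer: 420 - sqrt(533) ≈ 396.91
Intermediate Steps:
j(v, q) = -2 (j(v, q) = -4 + (1/3)*6 = -4 + 2 = -2)
s(Q, u) = 1 - 5*u - 3*Q (s(Q, u) = (-5*u - 3*Q) + 1 = 1 - 5*u - 3*Q)
H(o, m) = sqrt(m**2 + o**2)
420 - H(2, s(-4, j(1, -2))) = 420 - sqrt((1 - 5*(-2) - 3*(-4))**2 + 2**2) = 420 - sqrt((1 + 10 + 12)**2 + 4) = 420 - sqrt(23**2 + 4) = 420 - sqrt(529 + 4) = 420 - sqrt(533)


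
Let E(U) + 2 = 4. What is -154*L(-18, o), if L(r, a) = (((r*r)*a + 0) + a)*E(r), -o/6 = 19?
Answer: 11411400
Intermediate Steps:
o = -114 (o = -6*19 = -114)
E(U) = 2 (E(U) = -2 + 4 = 2)
L(r, a) = 2*a + 2*a*r**2 (L(r, a) = (((r*r)*a + 0) + a)*2 = ((r**2*a + 0) + a)*2 = ((a*r**2 + 0) + a)*2 = (a*r**2 + a)*2 = (a + a*r**2)*2 = 2*a + 2*a*r**2)
-154*L(-18, o) = -308*(-114)*(1 + (-18)**2) = -308*(-114)*(1 + 324) = -308*(-114)*325 = -154*(-74100) = 11411400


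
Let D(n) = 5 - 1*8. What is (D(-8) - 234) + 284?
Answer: 47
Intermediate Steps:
D(n) = -3 (D(n) = 5 - 8 = -3)
(D(-8) - 234) + 284 = (-3 - 234) + 284 = -237 + 284 = 47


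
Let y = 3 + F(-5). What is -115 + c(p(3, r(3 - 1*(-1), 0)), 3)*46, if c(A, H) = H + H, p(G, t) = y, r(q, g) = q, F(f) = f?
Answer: 161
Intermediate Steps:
y = -2 (y = 3 - 5 = -2)
p(G, t) = -2
c(A, H) = 2*H
-115 + c(p(3, r(3 - 1*(-1), 0)), 3)*46 = -115 + (2*3)*46 = -115 + 6*46 = -115 + 276 = 161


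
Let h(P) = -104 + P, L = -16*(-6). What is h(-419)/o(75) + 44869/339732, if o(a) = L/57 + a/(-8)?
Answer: 27059786933/397146708 ≈ 68.135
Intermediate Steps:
L = 96
o(a) = 32/19 - a/8 (o(a) = 96/57 + a/(-8) = 96*(1/57) + a*(-1/8) = 32/19 - a/8)
h(-419)/o(75) + 44869/339732 = (-104 - 419)/(32/19 - 1/8*75) + 44869/339732 = -523/(32/19 - 75/8) + 44869*(1/339732) = -523/(-1169/152) + 44869/339732 = -523*(-152/1169) + 44869/339732 = 79496/1169 + 44869/339732 = 27059786933/397146708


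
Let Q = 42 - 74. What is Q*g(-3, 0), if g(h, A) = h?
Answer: 96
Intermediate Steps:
Q = -32
Q*g(-3, 0) = -32*(-3) = 96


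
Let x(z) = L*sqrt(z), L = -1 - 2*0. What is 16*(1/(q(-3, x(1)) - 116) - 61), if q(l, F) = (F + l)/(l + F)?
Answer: -112256/115 ≈ -976.14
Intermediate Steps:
L = -1 (L = -1 + 0 = -1)
x(z) = -sqrt(z)
q(l, F) = 1 (q(l, F) = (F + l)/(F + l) = 1)
16*(1/(q(-3, x(1)) - 116) - 61) = 16*(1/(1 - 116) - 61) = 16*(1/(-115) - 61) = 16*(-1/115 - 61) = 16*(-7016/115) = -112256/115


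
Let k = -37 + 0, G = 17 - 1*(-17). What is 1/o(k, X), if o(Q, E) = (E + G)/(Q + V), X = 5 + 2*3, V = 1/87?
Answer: -3218/3915 ≈ -0.82197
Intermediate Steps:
G = 34 (G = 17 + 17 = 34)
V = 1/87 ≈ 0.011494
X = 11 (X = 5 + 6 = 11)
k = -37
o(Q, E) = (34 + E)/(1/87 + Q) (o(Q, E) = (E + 34)/(Q + 1/87) = (34 + E)/(1/87 + Q))
1/o(k, X) = 1/(87*(34 + 11)/(1 + 87*(-37))) = 1/(87*45/(1 - 3219)) = 1/(87*45/(-3218)) = 1/(87*(-1/3218)*45) = 1/(-3915/3218) = -3218/3915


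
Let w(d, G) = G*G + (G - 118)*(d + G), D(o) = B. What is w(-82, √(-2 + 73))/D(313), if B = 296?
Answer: 4909/148 - 25*√71/37 ≈ 27.476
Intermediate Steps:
D(o) = 296
w(d, G) = G² + (-118 + G)*(G + d)
w(-82, √(-2 + 73))/D(313) = (-118*√(-2 + 73) - 118*(-82) + 2*(√(-2 + 73))² + √(-2 + 73)*(-82))/296 = (-118*√71 + 9676 + 2*(√71)² + √71*(-82))*(1/296) = (-118*√71 + 9676 + 2*71 - 82*√71)*(1/296) = (-118*√71 + 9676 + 142 - 82*√71)*(1/296) = (9818 - 200*√71)*(1/296) = 4909/148 - 25*√71/37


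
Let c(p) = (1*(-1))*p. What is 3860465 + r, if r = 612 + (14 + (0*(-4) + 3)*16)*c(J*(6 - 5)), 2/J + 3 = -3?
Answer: 11583293/3 ≈ 3.8611e+6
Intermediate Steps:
J = -1/3 (J = 2/(-3 - 3) = 2/(-6) = 2*(-1/6) = -1/3 ≈ -0.33333)
c(p) = -p
r = 1898/3 (r = 612 + (14 + (0*(-4) + 3)*16)*(-(-1)*(6 - 5)/3) = 612 + (14 + (0 + 3)*16)*(-(-1)/3) = 612 + (14 + 3*16)*(-1*(-1/3)) = 612 + (14 + 48)*(1/3) = 612 + 62*(1/3) = 612 + 62/3 = 1898/3 ≈ 632.67)
3860465 + r = 3860465 + 1898/3 = 11583293/3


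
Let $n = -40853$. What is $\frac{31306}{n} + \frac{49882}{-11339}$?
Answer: $- \frac{2392808080}{463232167} \approx -5.1655$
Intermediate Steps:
$\frac{31306}{n} + \frac{49882}{-11339} = \frac{31306}{-40853} + \frac{49882}{-11339} = 31306 \left(- \frac{1}{40853}\right) + 49882 \left(- \frac{1}{11339}\right) = - \frac{31306}{40853} - \frac{49882}{11339} = - \frac{2392808080}{463232167}$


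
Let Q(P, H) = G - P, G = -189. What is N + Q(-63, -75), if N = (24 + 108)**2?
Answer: 17298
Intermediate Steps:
Q(P, H) = -189 - P
N = 17424 (N = 132**2 = 17424)
N + Q(-63, -75) = 17424 + (-189 - 1*(-63)) = 17424 + (-189 + 63) = 17424 - 126 = 17298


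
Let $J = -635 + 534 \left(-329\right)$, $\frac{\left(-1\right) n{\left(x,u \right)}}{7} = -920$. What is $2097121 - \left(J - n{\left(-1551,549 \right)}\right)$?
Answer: $2279882$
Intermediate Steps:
$n{\left(x,u \right)} = 6440$ ($n{\left(x,u \right)} = \left(-7\right) \left(-920\right) = 6440$)
$J = -176321$ ($J = -635 - 175686 = -176321$)
$2097121 - \left(J - n{\left(-1551,549 \right)}\right) = 2097121 + \left(6440 - -176321\right) = 2097121 + \left(6440 + 176321\right) = 2097121 + 182761 = 2279882$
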